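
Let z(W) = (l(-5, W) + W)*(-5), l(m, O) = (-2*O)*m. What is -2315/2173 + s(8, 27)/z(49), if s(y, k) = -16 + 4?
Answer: -6212849/5856235 ≈ -1.0609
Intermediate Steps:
l(m, O) = -2*O*m
z(W) = -55*W (z(W) = (-2*W*(-5) + W)*(-5) = (10*W + W)*(-5) = (11*W)*(-5) = -55*W)
s(y, k) = -12
-2315/2173 + s(8, 27)/z(49) = -2315/2173 - 12/((-55*49)) = -2315*1/2173 - 12/(-2695) = -2315/2173 - 12*(-1/2695) = -2315/2173 + 12/2695 = -6212849/5856235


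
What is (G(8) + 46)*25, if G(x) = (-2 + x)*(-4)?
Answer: 550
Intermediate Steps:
G(x) = 8 - 4*x
(G(8) + 46)*25 = ((8 - 4*8) + 46)*25 = ((8 - 32) + 46)*25 = (-24 + 46)*25 = 22*25 = 550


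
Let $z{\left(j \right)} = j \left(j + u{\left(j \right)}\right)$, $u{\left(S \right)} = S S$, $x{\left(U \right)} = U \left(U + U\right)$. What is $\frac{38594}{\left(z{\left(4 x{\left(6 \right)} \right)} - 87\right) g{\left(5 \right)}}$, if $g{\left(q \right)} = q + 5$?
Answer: $\frac{19297}{119853645} \approx 0.000161$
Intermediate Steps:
$x{\left(U \right)} = 2 U^{2}$ ($x{\left(U \right)} = U 2 U = 2 U^{2}$)
$g{\left(q \right)} = 5 + q$
$u{\left(S \right)} = S^{2}$
$z{\left(j \right)} = j \left(j + j^{2}\right)$
$\frac{38594}{\left(z{\left(4 x{\left(6 \right)} \right)} - 87\right) g{\left(5 \right)}} = \frac{38594}{\left(\left(4 \cdot 2 \cdot 6^{2}\right)^{2} \left(1 + 4 \cdot 2 \cdot 6^{2}\right) - 87\right) \left(5 + 5\right)} = \frac{38594}{\left(\left(4 \cdot 2 \cdot 36\right)^{2} \left(1 + 4 \cdot 2 \cdot 36\right) - 87\right) 10} = \frac{38594}{\left(\left(4 \cdot 72\right)^{2} \left(1 + 4 \cdot 72\right) - 87\right) 10} = \frac{38594}{\left(288^{2} \left(1 + 288\right) - 87\right) 10} = \frac{38594}{\left(82944 \cdot 289 - 87\right) 10} = \frac{38594}{\left(23970816 - 87\right) 10} = \frac{38594}{23970729 \cdot 10} = \frac{38594}{239707290} = 38594 \cdot \frac{1}{239707290} = \frac{19297}{119853645}$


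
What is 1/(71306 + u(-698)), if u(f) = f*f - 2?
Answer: 1/558508 ≈ 1.7905e-6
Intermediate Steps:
u(f) = -2 + f² (u(f) = f² - 2 = -2 + f²)
1/(71306 + u(-698)) = 1/(71306 + (-2 + (-698)²)) = 1/(71306 + (-2 + 487204)) = 1/(71306 + 487202) = 1/558508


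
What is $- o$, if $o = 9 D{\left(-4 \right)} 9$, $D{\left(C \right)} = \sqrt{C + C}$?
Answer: $- 162 i \sqrt{2} \approx - 229.1 i$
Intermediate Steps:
$D{\left(C \right)} = \sqrt{2} \sqrt{C}$ ($D{\left(C \right)} = \sqrt{2 C} = \sqrt{2} \sqrt{C}$)
$o = 162 i \sqrt{2}$ ($o = 9 \sqrt{2} \sqrt{-4} \cdot 9 = 9 \sqrt{2} \cdot 2 i 9 = 9 \cdot 2 i \sqrt{2} \cdot 9 = 18 i \sqrt{2} \cdot 9 = 162 i \sqrt{2} \approx 229.1 i$)
$- o = - 162 i \sqrt{2}$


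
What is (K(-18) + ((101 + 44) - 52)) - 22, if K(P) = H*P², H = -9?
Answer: -2845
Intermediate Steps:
K(P) = -9*P²
(K(-18) + ((101 + 44) - 52)) - 22 = (-9*(-18)² + ((101 + 44) - 52)) - 22 = (-9*324 + (145 - 52)) - 22 = (-2916 + 93) - 22 = -2823 - 22 = -2845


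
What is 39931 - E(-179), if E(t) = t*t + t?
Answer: 8069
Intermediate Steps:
E(t) = t + t² (E(t) = t² + t = t + t²)
39931 - E(-179) = 39931 - (-179)*(1 - 179) = 39931 - (-179)*(-178) = 39931 - 1*31862 = 39931 - 31862 = 8069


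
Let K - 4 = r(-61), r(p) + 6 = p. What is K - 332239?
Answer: -332302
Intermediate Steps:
r(p) = -6 + p
K = -63 (K = 4 + (-6 - 61) = 4 - 67 = -63)
K - 332239 = -63 - 332239 = -332302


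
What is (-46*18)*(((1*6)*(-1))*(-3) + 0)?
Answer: -14904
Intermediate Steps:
(-46*18)*(((1*6)*(-1))*(-3) + 0) = -828*((6*(-1))*(-3) + 0) = -828*(-6*(-3) + 0) = -828*(18 + 0) = -828*18 = -14904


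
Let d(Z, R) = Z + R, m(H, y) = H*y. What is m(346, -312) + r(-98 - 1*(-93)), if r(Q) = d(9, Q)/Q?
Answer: -539764/5 ≈ -1.0795e+5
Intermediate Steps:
d(Z, R) = R + Z
r(Q) = (9 + Q)/Q (r(Q) = (Q + 9)/Q = (9 + Q)/Q)
m(346, -312) + r(-98 - 1*(-93)) = 346*(-312) + (9 + (-98 - 1*(-93)))/(-98 - 1*(-93)) = -107952 + (9 + (-98 + 93))/(-98 + 93) = -107952 + (9 - 5)/(-5) = -107952 - 1/5*4 = -107952 - 4/5 = -539764/5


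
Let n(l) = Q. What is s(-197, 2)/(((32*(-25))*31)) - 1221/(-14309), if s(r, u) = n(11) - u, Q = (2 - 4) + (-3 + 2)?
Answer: 6070469/70972640 ≈ 0.085533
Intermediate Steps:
Q = -3 (Q = -2 - 1 = -3)
n(l) = -3
s(r, u) = -3 - u
s(-197, 2)/(((32*(-25))*31)) - 1221/(-14309) = (-3 - 1*2)/(((32*(-25))*31)) - 1221/(-14309) = (-3 - 2)/((-800*31)) - 1221*(-1/14309) = -5/(-24800) + 1221/14309 = -5*(-1/24800) + 1221/14309 = 1/4960 + 1221/14309 = 6070469/70972640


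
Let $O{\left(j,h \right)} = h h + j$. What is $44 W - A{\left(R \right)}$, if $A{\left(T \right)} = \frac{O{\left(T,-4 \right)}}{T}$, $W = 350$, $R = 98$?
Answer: $\frac{754543}{49} \approx 15399.0$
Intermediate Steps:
$O{\left(j,h \right)} = j + h^{2}$ ($O{\left(j,h \right)} = h^{2} + j = j + h^{2}$)
$A{\left(T \right)} = \frac{16 + T}{T}$ ($A{\left(T \right)} = \frac{T + \left(-4\right)^{2}}{T} = \frac{T + 16}{T} = \frac{16 + T}{T}$)
$44 W - A{\left(R \right)} = 44 \cdot 350 - \frac{16 + 98}{98} = 15400 - \frac{1}{98} \cdot 114 = 15400 - \frac{57}{49} = \frac{754543}{49}$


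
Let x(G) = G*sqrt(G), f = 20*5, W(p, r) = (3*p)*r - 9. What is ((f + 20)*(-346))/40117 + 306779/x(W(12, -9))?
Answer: -41520/40117 + 306779*I*sqrt(37)/36963 ≈ -1.035 + 50.485*I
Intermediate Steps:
W(p, r) = -9 + 3*p*r (W(p, r) = 3*p*r - 9 = -9 + 3*p*r)
f = 100
x(G) = G**(3/2)
((f + 20)*(-346))/40117 + 306779/x(W(12, -9)) = ((100 + 20)*(-346))/40117 + 306779/((-9 + 3*12*(-9))**(3/2)) = (120*(-346))*(1/40117) + 306779/((-9 - 324)**(3/2)) = -41520*1/40117 + 306779/((-333)**(3/2)) = -41520/40117 + 306779/((-999*I*sqrt(37))) = -41520/40117 + 306779*(I*sqrt(37)/36963) = -41520/40117 + 306779*I*sqrt(37)/36963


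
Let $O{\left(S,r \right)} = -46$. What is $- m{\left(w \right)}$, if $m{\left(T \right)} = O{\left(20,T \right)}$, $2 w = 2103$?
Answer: $46$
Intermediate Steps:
$w = \frac{2103}{2}$ ($w = \frac{1}{2} \cdot 2103 = \frac{2103}{2} \approx 1051.5$)
$m{\left(T \right)} = -46$
$- m{\left(w \right)} = \left(-1\right) \left(-46\right) = 46$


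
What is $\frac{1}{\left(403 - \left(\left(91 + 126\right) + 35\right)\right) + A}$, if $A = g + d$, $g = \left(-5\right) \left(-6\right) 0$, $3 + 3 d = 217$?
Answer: $\frac{3}{667} \approx 0.0044978$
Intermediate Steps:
$d = \frac{214}{3}$ ($d = -1 + \frac{1}{3} \cdot 217 = -1 + \frac{217}{3} = \frac{214}{3} \approx 71.333$)
$g = 0$ ($g = 30 \cdot 0 = 0$)
$A = \frac{214}{3}$ ($A = 0 + \frac{214}{3} = \frac{214}{3} \approx 71.333$)
$\frac{1}{\left(403 - \left(\left(91 + 126\right) + 35\right)\right) + A} = \frac{1}{\left(403 - \left(\left(91 + 126\right) + 35\right)\right) + \frac{214}{3}} = \frac{1}{\left(403 - \left(217 + 35\right)\right) + \frac{214}{3}} = \frac{1}{\left(403 - 252\right) + \frac{214}{3}} = \frac{1}{151 + \frac{214}{3}} = \frac{1}{\frac{667}{3}} = \frac{3}{667}$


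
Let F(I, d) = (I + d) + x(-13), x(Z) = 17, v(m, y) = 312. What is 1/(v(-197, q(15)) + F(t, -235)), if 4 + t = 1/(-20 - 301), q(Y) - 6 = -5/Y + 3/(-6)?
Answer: 321/28889 ≈ 0.011111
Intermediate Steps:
q(Y) = 11/2 - 5/Y (q(Y) = 6 + (-5/Y + 3/(-6)) = 6 + (-5/Y + 3*(-1/6)) = 6 + (-5/Y - 1/2) = 6 + (-1/2 - 5/Y) = 11/2 - 5/Y)
t = -1285/321 (t = -4 + 1/(-20 - 301) = -4 + 1/(-321) = -4 - 1/321 = -1285/321 ≈ -4.0031)
F(I, d) = 17 + I + d (F(I, d) = (I + d) + 17 = 17 + I + d)
1/(v(-197, q(15)) + F(t, -235)) = 1/(312 + (17 - 1285/321 - 235)) = 1/(312 - 71263/321) = 1/(28889/321) = 321/28889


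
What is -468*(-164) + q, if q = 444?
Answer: 77196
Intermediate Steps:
-468*(-164) + q = -468*(-164) + 444 = 76752 + 444 = 77196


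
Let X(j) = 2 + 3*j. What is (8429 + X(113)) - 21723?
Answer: -12953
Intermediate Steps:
(8429 + X(113)) - 21723 = (8429 + (2 + 3*113)) - 21723 = (8429 + (2 + 339)) - 21723 = (8429 + 341) - 21723 = 8770 - 21723 = -12953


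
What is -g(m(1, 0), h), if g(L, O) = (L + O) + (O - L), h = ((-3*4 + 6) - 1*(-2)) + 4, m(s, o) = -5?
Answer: 0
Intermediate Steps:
h = 0 (h = ((-12 + 6) + 2) + 4 = (-6 + 2) + 4 = -4 + 4 = 0)
g(L, O) = 2*O
-g(m(1, 0), h) = -2*0 = -1*0 = 0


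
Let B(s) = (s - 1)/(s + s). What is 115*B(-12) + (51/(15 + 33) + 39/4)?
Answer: 3509/48 ≈ 73.104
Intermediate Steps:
B(s) = (-1 + s)/(2*s) (B(s) = (-1 + s)/((2*s)) = (-1 + s)*(1/(2*s)) = (-1 + s)/(2*s))
115*B(-12) + (51/(15 + 33) + 39/4) = 115*((½)*(-1 - 12)/(-12)) + (51/(15 + 33) + 39/4) = 115*((½)*(-1/12)*(-13)) + (51/48 + 39*(¼)) = 115*(13/24) + (51*(1/48) + 39/4) = 1495/24 + (17/16 + 39/4) = 1495/24 + 173/16 = 3509/48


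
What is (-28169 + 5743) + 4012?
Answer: -18414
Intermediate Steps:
(-28169 + 5743) + 4012 = -22426 + 4012 = -18414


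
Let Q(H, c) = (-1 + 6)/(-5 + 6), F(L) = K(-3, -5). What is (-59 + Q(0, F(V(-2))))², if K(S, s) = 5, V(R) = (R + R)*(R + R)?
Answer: 2916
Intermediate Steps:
V(R) = 4*R² (V(R) = (2*R)*(2*R) = 4*R²)
F(L) = 5
Q(H, c) = 5 (Q(H, c) = 5/1 = 5*1 = 5)
(-59 + Q(0, F(V(-2))))² = (-59 + 5)² = (-54)² = 2916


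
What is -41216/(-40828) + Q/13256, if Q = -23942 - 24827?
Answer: -361195359/135303992 ≈ -2.6695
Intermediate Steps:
Q = -48769
-41216/(-40828) + Q/13256 = -41216/(-40828) - 48769/13256 = -41216*(-1/40828) - 48769*1/13256 = 10304/10207 - 48769/13256 = -361195359/135303992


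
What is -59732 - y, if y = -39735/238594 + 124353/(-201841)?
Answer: -2876539045391711/48158051554 ≈ -59731.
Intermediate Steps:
y = -37690031817/48158051554 (y = -39735*1/238594 + 124353*(-1/201841) = -39735/238594 - 124353/201841 = -37690031817/48158051554 ≈ -0.78263)
-59732 - y = -59732 - 1*(-37690031817/48158051554) = -59732 + 37690031817/48158051554 = -2876539045391711/48158051554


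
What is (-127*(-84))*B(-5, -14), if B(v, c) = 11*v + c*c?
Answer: 1504188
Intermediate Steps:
B(v, c) = c² + 11*v (B(v, c) = 11*v + c² = c² + 11*v)
(-127*(-84))*B(-5, -14) = (-127*(-84))*((-14)² + 11*(-5)) = 10668*(196 - 55) = 10668*141 = 1504188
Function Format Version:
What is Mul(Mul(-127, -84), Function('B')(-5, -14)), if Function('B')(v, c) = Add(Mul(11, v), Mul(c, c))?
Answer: 1504188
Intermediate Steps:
Function('B')(v, c) = Add(Pow(c, 2), Mul(11, v)) (Function('B')(v, c) = Add(Mul(11, v), Pow(c, 2)) = Add(Pow(c, 2), Mul(11, v)))
Mul(Mul(-127, -84), Function('B')(-5, -14)) = Mul(Mul(-127, -84), Add(Pow(-14, 2), Mul(11, -5))) = Mul(10668, Add(196, -55)) = Mul(10668, 141) = 1504188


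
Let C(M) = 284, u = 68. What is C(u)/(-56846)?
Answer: -142/28423 ≈ -0.0049960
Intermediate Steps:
C(u)/(-56846) = 284/(-56846) = 284*(-1/56846) = -142/28423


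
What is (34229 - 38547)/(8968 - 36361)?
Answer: 4318/27393 ≈ 0.15763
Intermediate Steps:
(34229 - 38547)/(8968 - 36361) = -4318/(-27393) = -4318*(-1/27393) = 4318/27393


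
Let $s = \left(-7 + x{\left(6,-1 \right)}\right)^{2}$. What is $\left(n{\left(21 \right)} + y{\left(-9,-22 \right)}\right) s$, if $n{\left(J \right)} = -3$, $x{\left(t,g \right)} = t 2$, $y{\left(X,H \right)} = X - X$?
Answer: $-75$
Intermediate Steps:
$y{\left(X,H \right)} = 0$
$x{\left(t,g \right)} = 2 t$
$s = 25$ ($s = \left(-7 + 2 \cdot 6\right)^{2} = \left(-7 + 12\right)^{2} = 5^{2} = 25$)
$\left(n{\left(21 \right)} + y{\left(-9,-22 \right)}\right) s = \left(-3 + 0\right) 25 = \left(-3\right) 25 = -75$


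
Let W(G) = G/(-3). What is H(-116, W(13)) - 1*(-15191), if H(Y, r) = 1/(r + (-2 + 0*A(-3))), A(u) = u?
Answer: 288626/19 ≈ 15191.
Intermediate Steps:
W(G) = -G/3 (W(G) = G*(-⅓) = -G/3)
H(Y, r) = 1/(-2 + r) (H(Y, r) = 1/(r + (-2 + 0*(-3))) = 1/(r + (-2 + 0)) = 1/(r - 2) = 1/(-2 + r))
H(-116, W(13)) - 1*(-15191) = 1/(-2 - ⅓*13) - 1*(-15191) = 1/(-2 - 13/3) + 15191 = 1/(-19/3) + 15191 = -3/19 + 15191 = 288626/19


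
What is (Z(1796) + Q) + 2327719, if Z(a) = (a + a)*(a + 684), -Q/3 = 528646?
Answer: 9649941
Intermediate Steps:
Q = -1585938 (Q = -3*528646 = -1585938)
Z(a) = 2*a*(684 + a) (Z(a) = (2*a)*(684 + a) = 2*a*(684 + a))
(Z(1796) + Q) + 2327719 = (2*1796*(684 + 1796) - 1585938) + 2327719 = (2*1796*2480 - 1585938) + 2327719 = (8908160 - 1585938) + 2327719 = 7322222 + 2327719 = 9649941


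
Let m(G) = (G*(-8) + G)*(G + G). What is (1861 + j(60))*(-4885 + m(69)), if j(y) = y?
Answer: -137426419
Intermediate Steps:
m(G) = -14*G² (m(G) = (-8*G + G)*(2*G) = (-7*G)*(2*G) = -14*G²)
(1861 + j(60))*(-4885 + m(69)) = (1861 + 60)*(-4885 - 14*69²) = 1921*(-4885 - 14*4761) = 1921*(-4885 - 66654) = 1921*(-71539) = -137426419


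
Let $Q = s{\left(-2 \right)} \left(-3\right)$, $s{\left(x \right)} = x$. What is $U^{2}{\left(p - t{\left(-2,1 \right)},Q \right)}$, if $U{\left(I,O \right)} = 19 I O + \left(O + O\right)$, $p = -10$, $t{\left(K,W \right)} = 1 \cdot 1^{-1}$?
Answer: $1542564$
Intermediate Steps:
$t{\left(K,W \right)} = 1$ ($t{\left(K,W \right)} = 1 \cdot 1 = 1$)
$Q = 6$ ($Q = \left(-2\right) \left(-3\right) = 6$)
$U{\left(I,O \right)} = 2 O + 19 I O$ ($U{\left(I,O \right)} = 19 I O + 2 O = 2 O + 19 I O$)
$U^{2}{\left(p - t{\left(-2,1 \right)},Q \right)} = \left(6 \left(2 + 19 \left(-10 - 1\right)\right)\right)^{2} = \left(6 \left(2 + 19 \left(-11\right)\right)\right)^{2} = \left(6 \left(2 - 209\right)\right)^{2} = \left(6 \left(-207\right)\right)^{2} = \left(-1242\right)^{2} = 1542564$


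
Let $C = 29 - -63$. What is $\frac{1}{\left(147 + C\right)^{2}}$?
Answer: $\frac{1}{57121} \approx 1.7507 \cdot 10^{-5}$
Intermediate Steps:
$C = 92$ ($C = 29 + 63 = 92$)
$\frac{1}{\left(147 + C\right)^{2}} = \frac{1}{\left(147 + 92\right)^{2}} = \frac{1}{239^{2}} = \frac{1}{57121}$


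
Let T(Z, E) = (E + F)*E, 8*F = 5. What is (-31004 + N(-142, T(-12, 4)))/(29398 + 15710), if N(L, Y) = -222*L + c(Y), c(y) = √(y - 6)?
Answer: 130/11277 + 5*√2/90216 ≈ 0.011606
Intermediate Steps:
F = 5/8 (F = (⅛)*5 = 5/8 ≈ 0.62500)
T(Z, E) = E*(5/8 + E) (T(Z, E) = (E + 5/8)*E = (5/8 + E)*E = E*(5/8 + E))
c(y) = √(-6 + y)
N(L, Y) = √(-6 + Y) - 222*L (N(L, Y) = -222*L + √(-6 + Y) = √(-6 + Y) - 222*L)
(-31004 + N(-142, T(-12, 4)))/(29398 + 15710) = (-31004 + (√(-6 + (⅛)*4*(5 + 8*4)) - 222*(-142)))/(29398 + 15710) = (-31004 + (√(-6 + (⅛)*4*(5 + 32)) + 31524))/45108 = (-31004 + (√(-6 + (⅛)*4*37) + 31524))*(1/45108) = (-31004 + (√(-6 + 37/2) + 31524))*(1/45108) = (-31004 + (√(25/2) + 31524))*(1/45108) = (-31004 + (5*√2/2 + 31524))*(1/45108) = (-31004 + (31524 + 5*√2/2))*(1/45108) = (520 + 5*√2/2)*(1/45108) = 130/11277 + 5*√2/90216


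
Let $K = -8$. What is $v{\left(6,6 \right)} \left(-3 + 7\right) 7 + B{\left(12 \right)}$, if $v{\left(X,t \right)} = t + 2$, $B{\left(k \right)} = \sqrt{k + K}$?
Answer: $226$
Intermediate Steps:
$B{\left(k \right)} = \sqrt{-8 + k}$ ($B{\left(k \right)} = \sqrt{k - 8} = \sqrt{-8 + k}$)
$v{\left(X,t \right)} = 2 + t$
$v{\left(6,6 \right)} \left(-3 + 7\right) 7 + B{\left(12 \right)} = \left(2 + 6\right) \left(-3 + 7\right) 7 + \sqrt{-8 + 12} = 8 \cdot 4 \cdot 7 + \sqrt{4} = 8 \cdot 28 + 2 = 224 + 2 = 226$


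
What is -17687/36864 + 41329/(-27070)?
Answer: -1001169673/498954240 ≈ -2.0065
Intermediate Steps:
-17687/36864 + 41329/(-27070) = -17687*1/36864 + 41329*(-1/27070) = -17687/36864 - 41329/27070 = -1001169673/498954240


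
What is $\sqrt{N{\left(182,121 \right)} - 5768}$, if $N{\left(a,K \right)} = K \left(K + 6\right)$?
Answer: $\sqrt{9599} \approx 97.974$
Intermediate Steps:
$N{\left(a,K \right)} = K \left(6 + K\right)$
$\sqrt{N{\left(182,121 \right)} - 5768} = \sqrt{121 \left(6 + 121\right) - 5768} = \sqrt{121 \cdot 127 - 5768} = \sqrt{15367 - 5768} = \sqrt{9599}$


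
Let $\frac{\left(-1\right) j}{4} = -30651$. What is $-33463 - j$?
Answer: $-156067$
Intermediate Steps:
$j = 122604$ ($j = \left(-4\right) \left(-30651\right) = 122604$)
$-33463 - j = -33463 - 122604 = -156067$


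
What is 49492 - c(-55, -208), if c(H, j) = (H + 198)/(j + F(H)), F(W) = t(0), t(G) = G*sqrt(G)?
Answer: 791883/16 ≈ 49493.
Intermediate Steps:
t(G) = G**(3/2)
F(W) = 0 (F(W) = 0**(3/2) = 0)
c(H, j) = (198 + H)/j (c(H, j) = (H + 198)/(j + 0) = (198 + H)/j)
49492 - c(-55, -208) = 49492 - (198 - 55)/(-208) = 49492 - (-1)*143/208 = 49492 - 1*(-11/16) = 49492 + 11/16 = 791883/16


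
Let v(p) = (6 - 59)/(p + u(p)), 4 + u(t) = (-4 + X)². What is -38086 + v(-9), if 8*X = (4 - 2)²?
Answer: -114046/3 ≈ -38015.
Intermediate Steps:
X = ½ (X = (4 - 2)²/8 = (⅛)*2² = (⅛)*4 = ½ ≈ 0.50000)
u(t) = 33/4 (u(t) = -4 + (-4 + ½)² = -4 + (-7/2)² = -4 + 49/4 = 33/4)
v(p) = -53/(33/4 + p) (v(p) = (6 - 59)/(p + 33/4) = -53/(33/4 + p))
-38086 + v(-9) = -38086 - 212/(33 + 4*(-9)) = -38086 - 212/(33 - 36) = -38086 - 212/(-3) = -38086 - 212*(-⅓) = -38086 + 212/3 = -114046/3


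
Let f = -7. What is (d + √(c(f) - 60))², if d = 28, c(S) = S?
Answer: (28 + I*√67)² ≈ 717.0 + 458.38*I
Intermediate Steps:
(d + √(c(f) - 60))² = (28 + √(-7 - 60))² = (28 + √(-67))² = (28 + I*√67)²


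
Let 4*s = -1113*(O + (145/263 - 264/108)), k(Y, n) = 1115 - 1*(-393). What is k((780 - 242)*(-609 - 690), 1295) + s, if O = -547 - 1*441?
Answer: 874040815/3156 ≈ 2.7695e+5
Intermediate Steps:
k(Y, n) = 1508 (k(Y, n) = 1115 + 393 = 1508)
O = -988 (O = -547 - 441 = -988)
s = 869281567/3156 (s = (-1113*(-988 + (145/263 - 264/108)))/4 = (-1113*(-988 + (145*(1/263) - 264*1/108)))/4 = (-1113*(-988 + (145/263 - 22/9)))/4 = (-1113*(-988 - 4481/2367))/4 = (-1113*(-2343077/2367))/4 = (1/4)*(869281567/789) = 869281567/3156 ≈ 2.7544e+5)
k((780 - 242)*(-609 - 690), 1295) + s = 1508 + 869281567/3156 = 874040815/3156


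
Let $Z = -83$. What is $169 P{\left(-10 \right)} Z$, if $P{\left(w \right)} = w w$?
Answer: $-1402700$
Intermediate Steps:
$P{\left(w \right)} = w^{2}$
$169 P{\left(-10 \right)} Z = 169 \left(-10\right)^{2} \left(-83\right) = 169 \cdot 100 \left(-83\right) = 16900 \left(-83\right) = -1402700$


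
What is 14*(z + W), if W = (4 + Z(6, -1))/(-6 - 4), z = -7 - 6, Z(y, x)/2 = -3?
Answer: -896/5 ≈ -179.20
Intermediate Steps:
Z(y, x) = -6 (Z(y, x) = 2*(-3) = -6)
z = -13
W = ⅕ (W = (4 - 6)/(-6 - 4) = -2/(-10) = -2*(-⅒) = ⅕ ≈ 0.20000)
14*(z + W) = 14*(-13 + ⅕) = 14*(-64/5) = -896/5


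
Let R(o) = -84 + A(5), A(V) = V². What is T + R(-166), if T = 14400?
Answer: 14341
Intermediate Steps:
R(o) = -59 (R(o) = -84 + 5² = -84 + 25 = -59)
T + R(-166) = 14400 - 59 = 14341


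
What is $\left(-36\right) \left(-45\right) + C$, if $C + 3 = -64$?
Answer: $1553$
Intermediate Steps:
$C = -67$ ($C = -3 - 64 = -67$)
$\left(-36\right) \left(-45\right) + C = \left(-36\right) \left(-45\right) - 67 = 1620 - 67 = 1553$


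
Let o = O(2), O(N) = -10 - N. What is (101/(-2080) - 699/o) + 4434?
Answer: 9343779/2080 ≈ 4492.2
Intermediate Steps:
o = -12 (o = -10 - 1*2 = -10 - 2 = -12)
(101/(-2080) - 699/o) + 4434 = (101/(-2080) - 699/(-12)) + 4434 = (101*(-1/2080) - 699*(-1/12)) + 4434 = (-101/2080 + 233/4) + 4434 = 121059/2080 + 4434 = 9343779/2080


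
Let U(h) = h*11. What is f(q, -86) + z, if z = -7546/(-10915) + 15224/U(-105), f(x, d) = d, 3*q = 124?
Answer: -22575296/229215 ≈ -98.490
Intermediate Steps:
q = 124/3 (q = (⅓)*124 = 124/3 ≈ 41.333)
U(h) = 11*h
z = -2862806/229215 (z = -7546/(-10915) + 15224/((11*(-105))) = -7546*(-1/10915) + 15224/(-1155) = 7546/10915 + 15224*(-1/1155) = 7546/10915 - 1384/105 = -2862806/229215 ≈ -12.490)
f(q, -86) + z = -86 - 2862806/229215 = -22575296/229215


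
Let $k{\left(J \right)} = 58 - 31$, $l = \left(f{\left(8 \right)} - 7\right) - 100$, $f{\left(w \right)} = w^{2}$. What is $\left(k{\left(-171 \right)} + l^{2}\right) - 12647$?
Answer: $-10771$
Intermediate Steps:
$l = -43$ ($l = \left(8^{2} - 7\right) - 100 = \left(64 - 7\right) - 100 = 57 - 100 = -43$)
$k{\left(J \right)} = 27$ ($k{\left(J \right)} = 58 - 31 = 27$)
$\left(k{\left(-171 \right)} + l^{2}\right) - 12647 = \left(27 + \left(-43\right)^{2}\right) - 12647 = \left(27 + 1849\right) - 12647 = 1876 - 12647 = -10771$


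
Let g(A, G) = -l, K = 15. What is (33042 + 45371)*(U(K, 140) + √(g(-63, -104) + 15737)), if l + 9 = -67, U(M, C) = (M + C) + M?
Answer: 13330210 + 235239*√1757 ≈ 2.3191e+7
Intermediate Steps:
U(M, C) = C + 2*M (U(M, C) = (C + M) + M = C + 2*M)
l = -76 (l = -9 - 67 = -76)
g(A, G) = 76 (g(A, G) = -1*(-76) = 76)
(33042 + 45371)*(U(K, 140) + √(g(-63, -104) + 15737)) = (33042 + 45371)*((140 + 2*15) + √(76 + 15737)) = 78413*((140 + 30) + √15813) = 78413*(170 + 3*√1757) = 13330210 + 235239*√1757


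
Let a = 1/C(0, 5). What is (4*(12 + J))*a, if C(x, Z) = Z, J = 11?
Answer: 92/5 ≈ 18.400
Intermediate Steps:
a = ⅕ (a = 1/5 = ⅕ ≈ 0.20000)
(4*(12 + J))*a = (4*(12 + 11))*(⅕) = (4*23)*(⅕) = 92*(⅕) = 92/5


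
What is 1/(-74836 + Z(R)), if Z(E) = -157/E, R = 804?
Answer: -804/60168301 ≈ -1.3363e-5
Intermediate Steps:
1/(-74836 + Z(R)) = 1/(-74836 - 157/804) = 1/(-60168301/804) = -804/60168301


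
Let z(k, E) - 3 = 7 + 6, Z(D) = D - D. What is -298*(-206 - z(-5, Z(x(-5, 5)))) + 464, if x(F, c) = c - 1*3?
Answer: 66620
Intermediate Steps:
x(F, c) = -3 + c (x(F, c) = c - 3 = -3 + c)
Z(D) = 0
z(k, E) = 16 (z(k, E) = 3 + (7 + 6) = 3 + 13 = 16)
-298*(-206 - z(-5, Z(x(-5, 5)))) + 464 = -298*(-206 - 1*16) + 464 = -298*(-206 - 16) + 464 = -298*(-222) + 464 = 66156 + 464 = 66620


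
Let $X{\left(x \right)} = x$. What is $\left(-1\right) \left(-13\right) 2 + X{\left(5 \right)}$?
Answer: $31$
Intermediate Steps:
$\left(-1\right) \left(-13\right) 2 + X{\left(5 \right)} = \left(-1\right) \left(-13\right) 2 + 5 = 13 \cdot 2 + 5 = 26 + 5 = 31$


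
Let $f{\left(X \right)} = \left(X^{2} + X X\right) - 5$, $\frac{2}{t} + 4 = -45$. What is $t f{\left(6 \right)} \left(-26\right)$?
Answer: $\frac{3484}{49} \approx 71.102$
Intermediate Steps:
$t = - \frac{2}{49}$ ($t = \frac{2}{-4 - 45} = \frac{2}{-49} = 2 \left(- \frac{1}{49}\right) = - \frac{2}{49} \approx -0.040816$)
$f{\left(X \right)} = -5 + 2 X^{2}$ ($f{\left(X \right)} = \left(X^{2} + X^{2}\right) - 5 = 2 X^{2} - 5 = -5 + 2 X^{2}$)
$t f{\left(6 \right)} \left(-26\right) = - \frac{2 \left(-5 + 2 \cdot 6^{2}\right)}{49} \left(-26\right) = - \frac{2 \left(-5 + 2 \cdot 36\right)}{49} \left(-26\right) = - \frac{2 \left(-5 + 72\right)}{49} \left(-26\right) = \left(- \frac{2}{49}\right) 67 \left(-26\right) = \left(- \frac{134}{49}\right) \left(-26\right) = \frac{3484}{49}$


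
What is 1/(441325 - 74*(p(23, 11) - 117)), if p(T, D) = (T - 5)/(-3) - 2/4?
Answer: 1/450464 ≈ 2.2199e-6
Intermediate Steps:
p(T, D) = 7/6 - T/3 (p(T, D) = (-5 + T)*(-1/3) - 2*1/4 = (5/3 - T/3) - 1/2 = 7/6 - T/3)
1/(441325 - 74*(p(23, 11) - 117)) = 1/(441325 - 74*((7/6 - 1/3*23) - 117)) = 1/(441325 - 74*((7/6 - 23/3) - 117)) = 1/(441325 - 74*(-13/2 - 117)) = 1/(441325 - 74*(-247/2)) = 1/(441325 + 9139) = 1/450464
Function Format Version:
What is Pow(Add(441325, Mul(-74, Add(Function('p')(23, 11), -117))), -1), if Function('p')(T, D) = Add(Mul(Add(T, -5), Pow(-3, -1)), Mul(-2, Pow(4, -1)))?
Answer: Rational(1, 450464) ≈ 2.2199e-6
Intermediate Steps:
Function('p')(T, D) = Add(Rational(7, 6), Mul(Rational(-1, 3), T)) (Function('p')(T, D) = Add(Mul(Add(-5, T), Rational(-1, 3)), Mul(-2, Rational(1, 4))) = Add(Add(Rational(5, 3), Mul(Rational(-1, 3), T)), Rational(-1, 2)) = Add(Rational(7, 6), Mul(Rational(-1, 3), T)))
Pow(Add(441325, Mul(-74, Add(Function('p')(23, 11), -117))), -1) = Pow(Add(441325, Mul(-74, Add(Add(Rational(7, 6), Mul(Rational(-1, 3), 23)), -117))), -1) = Pow(Add(441325, Mul(-74, Add(Add(Rational(7, 6), Rational(-23, 3)), -117))), -1) = Pow(Add(441325, Mul(-74, Add(Rational(-13, 2), -117))), -1) = Pow(Add(441325, Mul(-74, Rational(-247, 2))), -1) = Pow(Add(441325, 9139), -1) = Pow(450464, -1) = Rational(1, 450464)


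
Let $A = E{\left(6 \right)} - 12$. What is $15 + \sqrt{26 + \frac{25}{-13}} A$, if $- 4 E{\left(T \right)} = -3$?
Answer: $15 - \frac{45 \sqrt{4069}}{52} \approx -40.202$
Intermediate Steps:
$E{\left(T \right)} = \frac{3}{4}$ ($E{\left(T \right)} = \left(- \frac{1}{4}\right) \left(-3\right) = \frac{3}{4}$)
$A = - \frac{45}{4}$ ($A = \frac{3}{4} - 12 = - \frac{45}{4} \approx -11.25$)
$15 + \sqrt{26 + \frac{25}{-13}} A = 15 + \sqrt{26 + \frac{25}{-13}} \left(- \frac{45}{4}\right) = 15 + \sqrt{26 + 25 \left(- \frac{1}{13}\right)} \left(- \frac{45}{4}\right) = 15 + \sqrt{26 - \frac{25}{13}} \left(- \frac{45}{4}\right) = 15 + \sqrt{\frac{313}{13}} \left(- \frac{45}{4}\right) = 15 + \frac{\sqrt{4069}}{13} \left(- \frac{45}{4}\right) = 15 - \frac{45 \sqrt{4069}}{52}$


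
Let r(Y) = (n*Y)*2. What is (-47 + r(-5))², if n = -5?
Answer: 9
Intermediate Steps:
r(Y) = -10*Y (r(Y) = -5*Y*2 = -10*Y)
(-47 + r(-5))² = (-47 - 10*(-5))² = (-47 + 50)² = 3² = 9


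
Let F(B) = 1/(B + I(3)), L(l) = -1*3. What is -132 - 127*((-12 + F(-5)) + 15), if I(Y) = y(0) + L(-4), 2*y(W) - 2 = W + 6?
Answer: -1925/4 ≈ -481.25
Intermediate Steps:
L(l) = -3
y(W) = 4 + W/2 (y(W) = 1 + (W + 6)/2 = 1 + (6 + W)/2 = 1 + (3 + W/2) = 4 + W/2)
I(Y) = 1 (I(Y) = (4 + (½)*0) - 3 = (4 + 0) - 3 = 4 - 3 = 1)
F(B) = 1/(1 + B) (F(B) = 1/(B + 1) = 1/(1 + B))
-132 - 127*((-12 + F(-5)) + 15) = -132 - 127*((-12 + 1/(1 - 5)) + 15) = -132 - 127*((-12 + 1/(-4)) + 15) = -132 - 127*((-12 - ¼) + 15) = -132 - 127*(-49/4 + 15) = -132 - 127*11/4 = -132 - 1397/4 = -1925/4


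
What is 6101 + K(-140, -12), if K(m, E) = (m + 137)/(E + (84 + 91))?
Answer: 994460/163 ≈ 6101.0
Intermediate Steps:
K(m, E) = (137 + m)/(175 + E) (K(m, E) = (137 + m)/(E + 175) = (137 + m)/(175 + E))
6101 + K(-140, -12) = 6101 + (137 - 140)/(175 - 12) = 6101 - 3/163 = 994460/163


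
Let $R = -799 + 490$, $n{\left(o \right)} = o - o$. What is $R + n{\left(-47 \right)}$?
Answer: $-309$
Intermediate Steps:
$n{\left(o \right)} = 0$
$R = -309$
$R + n{\left(-47 \right)} = -309 + 0 = -309$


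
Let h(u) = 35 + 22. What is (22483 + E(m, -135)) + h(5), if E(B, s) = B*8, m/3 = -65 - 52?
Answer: 19732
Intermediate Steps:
m = -351 (m = 3*(-65 - 52) = 3*(-117) = -351)
h(u) = 57
E(B, s) = 8*B
(22483 + E(m, -135)) + h(5) = (22483 + 8*(-351)) + 57 = (22483 - 2808) + 57 = 19675 + 57 = 19732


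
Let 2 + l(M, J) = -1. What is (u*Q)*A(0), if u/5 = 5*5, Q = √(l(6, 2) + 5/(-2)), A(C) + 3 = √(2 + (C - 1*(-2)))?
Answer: -125*I*√22/2 ≈ -293.15*I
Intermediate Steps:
l(M, J) = -3 (l(M, J) = -2 - 1 = -3)
A(C) = -3 + √(4 + C) (A(C) = -3 + √(2 + (C - 1*(-2))) = -3 + √(2 + (C + 2)) = -3 + √(2 + (2 + C)) = -3 + √(4 + C))
Q = I*√22/2 (Q = √(-3 + 5/(-2)) = √(-3 + 5*(-½)) = √(-3 - 5/2) = √(-11/2) = I*√22/2 ≈ 2.3452*I)
u = 125 (u = 5*(5*5) = 5*25 = 125)
(u*Q)*A(0) = (125*(I*√22/2))*(-3 + √(4 + 0)) = (125*I*√22/2)*(-3 + √4) = (125*I*√22/2)*(-3 + 2) = (125*I*√22/2)*(-1) = -125*I*√22/2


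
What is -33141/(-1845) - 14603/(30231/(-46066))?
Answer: 138015189209/6197355 ≈ 22270.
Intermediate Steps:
-33141/(-1845) - 14603/(30231/(-46066)) = -33141*(-1/1845) - 14603/(30231*(-1/46066)) = 11047/615 - 14603/(-30231/46066) = 11047/615 - 14603*(-46066/30231) = 11047/615 + 672701798/30231 = 138015189209/6197355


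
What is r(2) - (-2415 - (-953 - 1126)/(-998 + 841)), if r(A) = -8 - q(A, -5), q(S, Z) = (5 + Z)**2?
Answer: 379978/157 ≈ 2420.2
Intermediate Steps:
r(A) = -8 (r(A) = -8 - (5 - 5)**2 = -8 - 1*0**2 = -8 - 1*0 = -8 + 0 = -8)
r(2) - (-2415 - (-953 - 1126)/(-998 + 841)) = -8 - (-2415 - (-953 - 1126)/(-998 + 841)) = -8 - (-2415 - (-2079)/(-157)) = -8 - (-2415 - (-2079)*(-1)/157) = -8 - (-2415 - 1*2079/157) = -8 - (-2415 - 2079/157) = -8 - 1*(-381234/157) = -8 + 381234/157 = 379978/157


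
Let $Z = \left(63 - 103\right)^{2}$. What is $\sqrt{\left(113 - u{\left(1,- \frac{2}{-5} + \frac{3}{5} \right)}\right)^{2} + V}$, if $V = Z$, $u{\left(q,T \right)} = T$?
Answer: $8 \sqrt{221} \approx 118.93$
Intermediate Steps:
$Z = 1600$ ($Z = \left(-40\right)^{2} = 1600$)
$V = 1600$
$\sqrt{\left(113 - u{\left(1,- \frac{2}{-5} + \frac{3}{5} \right)}\right)^{2} + V} = \sqrt{\left(113 - \left(- \frac{2}{-5} + \frac{3}{5}\right)\right)^{2} + 1600} = \sqrt{\left(113 - \left(\left(-2\right) \left(- \frac{1}{5}\right) + 3 \cdot \frac{1}{5}\right)\right)^{2} + 1600} = \sqrt{\left(113 - \left(\frac{2}{5} + \frac{3}{5}\right)\right)^{2} + 1600} = \sqrt{\left(113 - 1\right)^{2} + 1600} = \sqrt{112^{2} + 1600} = \sqrt{12544 + 1600} = \sqrt{14144} = 8 \sqrt{221}$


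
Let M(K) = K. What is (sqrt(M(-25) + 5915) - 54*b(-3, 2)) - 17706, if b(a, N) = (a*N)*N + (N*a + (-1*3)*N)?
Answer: -16410 + sqrt(5890) ≈ -16333.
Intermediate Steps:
b(a, N) = -3*N + N*a + a*N**2 (b(a, N) = (N*a)*N + (N*a - 3*N) = a*N**2 + (-3*N + N*a) = -3*N + N*a + a*N**2)
(sqrt(M(-25) + 5915) - 54*b(-3, 2)) - 17706 = (sqrt(-25 + 5915) - 108*(-3 - 3 + 2*(-3))) - 17706 = (sqrt(5890) - 108*(-3 - 3 - 6)) - 17706 = (sqrt(5890) - 108*(-12)) - 17706 = (sqrt(5890) - 54*(-24)) - 17706 = (sqrt(5890) + 1296) - 17706 = (1296 + sqrt(5890)) - 17706 = -16410 + sqrt(5890)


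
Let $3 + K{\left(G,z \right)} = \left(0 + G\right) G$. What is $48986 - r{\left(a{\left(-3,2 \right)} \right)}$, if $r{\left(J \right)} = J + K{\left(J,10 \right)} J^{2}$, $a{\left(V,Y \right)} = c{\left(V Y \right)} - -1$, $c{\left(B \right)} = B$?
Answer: $48441$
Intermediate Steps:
$K{\left(G,z \right)} = -3 + G^{2}$ ($K{\left(G,z \right)} = -3 + \left(0 + G\right) G = -3 + G G = -3 + G^{2}$)
$a{\left(V,Y \right)} = 1 + V Y$ ($a{\left(V,Y \right)} = V Y - -1 = V Y + 1 = 1 + V Y$)
$r{\left(J \right)} = J + J^{2} \left(-3 + J^{2}\right)$ ($r{\left(J \right)} = J + \left(-3 + J^{2}\right) J^{2} = J + J^{2} \left(-3 + J^{2}\right)$)
$48986 - r{\left(a{\left(-3,2 \right)} \right)} = 48986 - \left(1 - 6\right) \left(1 + \left(1 - 6\right) \left(-3 + \left(1 - 6\right)^{2}\right)\right) = 48986 - - 5 \left(1 - 5 \left(-3 + \left(-5\right)^{2}\right)\right) = 48986 - - 5 \left(1 - 5 \left(-3 + 25\right)\right) = 48986 - - 5 \left(1 - 110\right) = 48986 - \left(-5\right) \left(-109\right) = 48986 - 545 = 48441$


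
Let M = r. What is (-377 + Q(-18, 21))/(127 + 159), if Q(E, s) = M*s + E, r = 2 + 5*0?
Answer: -353/286 ≈ -1.2343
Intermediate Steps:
r = 2 (r = 2 + 0 = 2)
M = 2
Q(E, s) = E + 2*s (Q(E, s) = 2*s + E = E + 2*s)
(-377 + Q(-18, 21))/(127 + 159) = (-377 + (-18 + 2*21))/(127 + 159) = (-377 + (-18 + 42))/286 = (-377 + 24)*(1/286) = -353*1/286 = -353/286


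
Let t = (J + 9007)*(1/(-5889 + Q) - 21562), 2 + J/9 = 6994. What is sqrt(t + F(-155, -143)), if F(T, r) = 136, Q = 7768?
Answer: I*sqrt(5476244134810229)/1879 ≈ 39384.0*I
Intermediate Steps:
J = 62928 (J = -18 + 9*6994 = -18 + 62946 = 62928)
t = -2914446309195/1879 (t = (62928 + 9007)*(1/(-5889 + 7768) - 21562) = 71935*(1/1879 - 21562) = 71935*(-40514997/1879) = -2914446309195/1879 ≈ -1.5511e+9)
sqrt(t + F(-155, -143)) = sqrt(-2914446309195/1879 + 136) = sqrt(-2914446053651/1879) = I*sqrt(5476244134810229)/1879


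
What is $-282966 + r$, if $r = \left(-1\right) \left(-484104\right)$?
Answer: $201138$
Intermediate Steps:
$r = 484104$
$-282966 + r = -282966 + 484104 = 201138$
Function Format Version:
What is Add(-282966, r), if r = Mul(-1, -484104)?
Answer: 201138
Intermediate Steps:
r = 484104
Add(-282966, r) = Add(-282966, 484104) = 201138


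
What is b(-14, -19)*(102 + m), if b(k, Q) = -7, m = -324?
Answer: 1554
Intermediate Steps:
b(-14, -19)*(102 + m) = -7*(102 - 324) = -7*(-222) = 1554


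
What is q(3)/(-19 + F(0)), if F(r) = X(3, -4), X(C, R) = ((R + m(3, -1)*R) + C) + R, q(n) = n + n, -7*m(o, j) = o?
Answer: -7/26 ≈ -0.26923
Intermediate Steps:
m(o, j) = -o/7
q(n) = 2*n
X(C, R) = C + 11*R/7 (X(C, R) = ((R + (-⅐*3)*R) + C) + R = ((R - 3*R/7) + C) + R = (4*R/7 + C) + R = (C + 4*R/7) + R = C + 11*R/7)
F(r) = -23/7 (F(r) = 3 + (11/7)*(-4) = 3 - 44/7 = -23/7)
q(3)/(-19 + F(0)) = (2*3)/(-19 - 23/7) = 6/(-156/7) = 6*(-7/156) = -7/26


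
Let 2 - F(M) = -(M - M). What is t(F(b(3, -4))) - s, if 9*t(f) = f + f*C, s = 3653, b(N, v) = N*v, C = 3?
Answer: -32869/9 ≈ -3652.1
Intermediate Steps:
F(M) = 2 (F(M) = 2 - (-1)*(M - M) = 2 - (-1)*0 = 2 - 1*0 = 2 + 0 = 2)
t(f) = 4*f/9 (t(f) = (f + f*3)/9 = (f + 3*f)/9 = (4*f)/9 = 4*f/9)
t(F(b(3, -4))) - s = (4/9)*2 - 1*3653 = 8/9 - 3653 = -32869/9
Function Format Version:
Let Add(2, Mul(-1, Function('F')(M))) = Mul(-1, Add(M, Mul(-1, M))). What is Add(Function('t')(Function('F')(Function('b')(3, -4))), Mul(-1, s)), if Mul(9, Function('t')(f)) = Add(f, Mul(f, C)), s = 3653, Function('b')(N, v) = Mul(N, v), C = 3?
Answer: Rational(-32869, 9) ≈ -3652.1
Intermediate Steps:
Function('F')(M) = 2 (Function('F')(M) = Add(2, Mul(-1, Mul(-1, Add(M, Mul(-1, M))))) = Add(2, Mul(-1, Mul(-1, 0))) = Add(2, Mul(-1, 0)) = Add(2, 0) = 2)
Function('t')(f) = Mul(Rational(4, 9), f) (Function('t')(f) = Mul(Rational(1, 9), Add(f, Mul(f, 3))) = Mul(Rational(1, 9), Add(f, Mul(3, f))) = Mul(Rational(1, 9), Mul(4, f)) = Mul(Rational(4, 9), f))
Add(Function('t')(Function('F')(Function('b')(3, -4))), Mul(-1, s)) = Add(Mul(Rational(4, 9), 2), Mul(-1, 3653)) = Add(Rational(8, 9), -3653) = Rational(-32869, 9)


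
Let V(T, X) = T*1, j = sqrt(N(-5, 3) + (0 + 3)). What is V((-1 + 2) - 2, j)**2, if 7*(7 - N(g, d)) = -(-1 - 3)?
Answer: 1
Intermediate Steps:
N(g, d) = 45/7 (N(g, d) = 7 - (-1)*(-1 - 3)/7 = 7 - (-1)*(-4)/7 = 7 - 1/7*4 = 7 - 4/7 = 45/7)
j = sqrt(462)/7 (j = sqrt(45/7 + (0 + 3)) = sqrt(45/7 + 3) = sqrt(66/7) = sqrt(462)/7 ≈ 3.0706)
V(T, X) = T
V((-1 + 2) - 2, j)**2 = ((-1 + 2) - 2)**2 = (1 - 2)**2 = (-1)**2 = 1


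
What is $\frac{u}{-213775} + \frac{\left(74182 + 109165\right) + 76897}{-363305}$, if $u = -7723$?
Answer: $- \frac{10565571317}{15533105275} \approx -0.6802$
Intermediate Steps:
$\frac{u}{-213775} + \frac{\left(74182 + 109165\right) + 76897}{-363305} = - \frac{7723}{-213775} + \frac{\left(74182 + 109165\right) + 76897}{-363305} = \left(-7723\right) \left(- \frac{1}{213775}\right) + \left(183347 + 76897\right) \left(- \frac{1}{363305}\right) = \frac{7723}{213775} + 260244 \left(- \frac{1}{363305}\right) = \frac{7723}{213775} - \frac{260244}{363305} = - \frac{10565571317}{15533105275}$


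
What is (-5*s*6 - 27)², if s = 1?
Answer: 3249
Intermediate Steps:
(-5*s*6 - 27)² = (-5*1*6 - 27)² = (-5*6 - 27)² = (-30 - 27)² = (-57)² = 3249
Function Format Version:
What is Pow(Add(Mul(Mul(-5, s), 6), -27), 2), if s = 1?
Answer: 3249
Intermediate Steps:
Pow(Add(Mul(Mul(-5, s), 6), -27), 2) = Pow(Add(Mul(Mul(-5, 1), 6), -27), 2) = Pow(Add(Mul(-5, 6), -27), 2) = Pow(Add(-30, -27), 2) = Pow(-57, 2) = 3249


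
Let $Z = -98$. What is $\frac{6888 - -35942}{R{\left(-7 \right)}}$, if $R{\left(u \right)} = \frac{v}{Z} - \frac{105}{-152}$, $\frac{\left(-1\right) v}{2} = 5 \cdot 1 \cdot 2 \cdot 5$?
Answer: $\frac{63799568}{2549} \approx 25029.0$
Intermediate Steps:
$v = -100$ ($v = - 2 \cdot 5 \cdot 1 \cdot 2 \cdot 5 = - 2 \cdot 5 \cdot 10 = \left(-2\right) 50 = -100$)
$R{\left(u \right)} = \frac{12745}{7448}$ ($R{\left(u \right)} = - \frac{100}{-98} - \frac{105}{-152} = \left(-100\right) \left(- \frac{1}{98}\right) - - \frac{105}{152} = \frac{50}{49} + \frac{105}{152} = \frac{12745}{7448}$)
$\frac{6888 - -35942}{R{\left(-7 \right)}} = \frac{6888 - -35942}{\frac{12745}{7448}} = \left(6888 + 35942\right) \frac{7448}{12745} = 42830 \cdot \frac{7448}{12745} = \frac{63799568}{2549}$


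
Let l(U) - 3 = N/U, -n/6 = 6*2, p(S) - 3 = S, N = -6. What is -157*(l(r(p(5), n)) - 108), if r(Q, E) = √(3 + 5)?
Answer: 16485 + 471*√2/2 ≈ 16818.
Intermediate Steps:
p(S) = 3 + S
n = -72 (n = -36*2 = -6*12 = -72)
r(Q, E) = 2*√2 (r(Q, E) = √8 = 2*√2)
l(U) = 3 - 6/U
-157*(l(r(p(5), n)) - 108) = -157*((3 - 6*√2/4) - 108) = -157*((3 - 3*√2/2) - 108) = -157*(-105 - 3*√2/2) = 16485 + 471*√2/2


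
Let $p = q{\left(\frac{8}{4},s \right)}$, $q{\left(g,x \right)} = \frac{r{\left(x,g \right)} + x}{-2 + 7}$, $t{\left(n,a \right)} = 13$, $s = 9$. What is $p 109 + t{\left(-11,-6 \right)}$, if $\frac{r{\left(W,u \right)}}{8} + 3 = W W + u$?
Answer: $\frac{70806}{5} \approx 14161.0$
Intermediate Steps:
$r{\left(W,u \right)} = -24 + 8 u + 8 W^{2}$ ($r{\left(W,u \right)} = -24 + 8 \left(W W + u\right) = -24 + 8 \left(W^{2} + u\right) = -24 + 8 \left(u + W^{2}\right) = -24 + \left(8 u + 8 W^{2}\right) = -24 + 8 u + 8 W^{2}$)
$q{\left(g,x \right)} = - \frac{24}{5} + \frac{x}{5} + \frac{8 g}{5} + \frac{8 x^{2}}{5}$ ($q{\left(g,x \right)} = \frac{\left(-24 + 8 g + 8 x^{2}\right) + x}{-2 + 7} = \frac{-24 + x + 8 g + 8 x^{2}}{5} = \left(-24 + x + 8 g + 8 x^{2}\right) \frac{1}{5} = - \frac{24}{5} + \frac{x}{5} + \frac{8 g}{5} + \frac{8 x^{2}}{5}$)
$p = \frac{649}{5}$ ($p = - \frac{24}{5} + \frac{1}{5} \cdot 9 + \frac{8 \cdot \frac{8}{4}}{5} + \frac{8 \cdot 9^{2}}{5} = - \frac{24}{5} + \frac{9}{5} + \frac{8 \cdot 8 \cdot \frac{1}{4}}{5} + \frac{8}{5} \cdot 81 = - \frac{24}{5} + \frac{9}{5} + \frac{8}{5} \cdot 2 + \frac{648}{5} = - \frac{24}{5} + \frac{9}{5} + \frac{16}{5} + \frac{648}{5} = \frac{649}{5} \approx 129.8$)
$p 109 + t{\left(-11,-6 \right)} = \frac{649}{5} \cdot 109 + 13 = \frac{70741}{5} + 13 = \frac{70806}{5}$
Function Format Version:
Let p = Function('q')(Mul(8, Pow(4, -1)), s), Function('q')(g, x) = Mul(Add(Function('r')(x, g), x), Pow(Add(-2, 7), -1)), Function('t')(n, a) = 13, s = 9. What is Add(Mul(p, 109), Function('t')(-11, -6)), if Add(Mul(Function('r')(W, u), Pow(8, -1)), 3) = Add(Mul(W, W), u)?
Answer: Rational(70806, 5) ≈ 14161.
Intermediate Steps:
Function('r')(W, u) = Add(-24, Mul(8, u), Mul(8, Pow(W, 2))) (Function('r')(W, u) = Add(-24, Mul(8, Add(Mul(W, W), u))) = Add(-24, Mul(8, Add(Pow(W, 2), u))) = Add(-24, Mul(8, Add(u, Pow(W, 2)))) = Add(-24, Add(Mul(8, u), Mul(8, Pow(W, 2)))) = Add(-24, Mul(8, u), Mul(8, Pow(W, 2))))
Function('q')(g, x) = Add(Rational(-24, 5), Mul(Rational(1, 5), x), Mul(Rational(8, 5), g), Mul(Rational(8, 5), Pow(x, 2))) (Function('q')(g, x) = Mul(Add(Add(-24, Mul(8, g), Mul(8, Pow(x, 2))), x), Pow(Add(-2, 7), -1)) = Mul(Add(-24, x, Mul(8, g), Mul(8, Pow(x, 2))), Pow(5, -1)) = Mul(Add(-24, x, Mul(8, g), Mul(8, Pow(x, 2))), Rational(1, 5)) = Add(Rational(-24, 5), Mul(Rational(1, 5), x), Mul(Rational(8, 5), g), Mul(Rational(8, 5), Pow(x, 2))))
p = Rational(649, 5) (p = Add(Rational(-24, 5), Mul(Rational(1, 5), 9), Mul(Rational(8, 5), Mul(8, Pow(4, -1))), Mul(Rational(8, 5), Pow(9, 2))) = Add(Rational(-24, 5), Rational(9, 5), Mul(Rational(8, 5), Mul(8, Rational(1, 4))), Mul(Rational(8, 5), 81)) = Add(Rational(-24, 5), Rational(9, 5), Mul(Rational(8, 5), 2), Rational(648, 5)) = Add(Rational(-24, 5), Rational(9, 5), Rational(16, 5), Rational(648, 5)) = Rational(649, 5) ≈ 129.80)
Add(Mul(p, 109), Function('t')(-11, -6)) = Add(Mul(Rational(649, 5), 109), 13) = Add(Rational(70741, 5), 13) = Rational(70806, 5)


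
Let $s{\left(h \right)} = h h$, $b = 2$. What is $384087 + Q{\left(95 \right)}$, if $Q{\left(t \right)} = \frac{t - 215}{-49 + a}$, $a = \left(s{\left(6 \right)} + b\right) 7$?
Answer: $\frac{83346759}{217} \approx 3.8409 \cdot 10^{5}$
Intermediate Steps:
$s{\left(h \right)} = h^{2}$
$a = 266$ ($a = \left(6^{2} + 2\right) 7 = \left(36 + 2\right) 7 = 38 \cdot 7 = 266$)
$Q{\left(t \right)} = - \frac{215}{217} + \frac{t}{217}$ ($Q{\left(t \right)} = \frac{t - 215}{-49 + 266} = \frac{-215 + t}{217} = \left(-215 + t\right) \frac{1}{217} = - \frac{215}{217} + \frac{t}{217}$)
$384087 + Q{\left(95 \right)} = 384087 + \left(- \frac{215}{217} + \frac{1}{217} \cdot 95\right) = 384087 + \left(- \frac{215}{217} + \frac{95}{217}\right) = 384087 - \frac{120}{217} = \frac{83346759}{217}$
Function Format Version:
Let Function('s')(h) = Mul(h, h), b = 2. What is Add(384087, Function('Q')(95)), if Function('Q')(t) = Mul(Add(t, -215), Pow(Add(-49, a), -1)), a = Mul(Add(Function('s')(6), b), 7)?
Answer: Rational(83346759, 217) ≈ 3.8409e+5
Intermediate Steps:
Function('s')(h) = Pow(h, 2)
a = 266 (a = Mul(Add(Pow(6, 2), 2), 7) = Mul(Add(36, 2), 7) = Mul(38, 7) = 266)
Function('Q')(t) = Add(Rational(-215, 217), Mul(Rational(1, 217), t)) (Function('Q')(t) = Mul(Add(t, -215), Pow(Add(-49, 266), -1)) = Mul(Add(-215, t), Pow(217, -1)) = Mul(Add(-215, t), Rational(1, 217)) = Add(Rational(-215, 217), Mul(Rational(1, 217), t)))
Add(384087, Function('Q')(95)) = Add(384087, Add(Rational(-215, 217), Mul(Rational(1, 217), 95))) = Add(384087, Add(Rational(-215, 217), Rational(95, 217))) = Add(384087, Rational(-120, 217)) = Rational(83346759, 217)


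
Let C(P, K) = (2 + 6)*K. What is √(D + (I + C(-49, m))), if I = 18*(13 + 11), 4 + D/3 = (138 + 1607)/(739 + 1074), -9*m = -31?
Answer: √271945523/777 ≈ 21.224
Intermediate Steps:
m = 31/9 (m = -⅑*(-31) = 31/9 ≈ 3.4444)
C(P, K) = 8*K
D = -16521/1813 (D = -12 + 3*((138 + 1607)/(739 + 1074)) = -12 + 3*(1745/1813) = -12 + 5235/1813 = -16521/1813 ≈ -9.1125)
I = 432 (I = 18*24 = 432)
√(D + (I + C(-49, m))) = √(-16521/1813 + (432 + 8*(31/9))) = √(-16521/1813 + (432 + 248/9)) = √(-16521/1813 + 4136/9) = √(7349879/16317) = √271945523/777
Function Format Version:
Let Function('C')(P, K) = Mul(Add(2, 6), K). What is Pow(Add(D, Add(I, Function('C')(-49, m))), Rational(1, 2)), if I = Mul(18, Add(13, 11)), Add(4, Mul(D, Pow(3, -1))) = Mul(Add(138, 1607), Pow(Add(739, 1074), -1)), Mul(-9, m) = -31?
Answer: Mul(Rational(1, 777), Pow(271945523, Rational(1, 2))) ≈ 21.224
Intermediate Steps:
m = Rational(31, 9) (m = Mul(Rational(-1, 9), -31) = Rational(31, 9) ≈ 3.4444)
Function('C')(P, K) = Mul(8, K)
D = Rational(-16521, 1813) (D = Add(-12, Mul(3, Mul(Add(138, 1607), Pow(Add(739, 1074), -1)))) = Add(-12, Mul(3, Mul(1745, Pow(1813, -1)))) = Add(-12, Mul(3, Mul(1745, Rational(1, 1813)))) = Add(-12, Mul(3, Rational(1745, 1813))) = Add(-12, Rational(5235, 1813)) = Rational(-16521, 1813) ≈ -9.1125)
I = 432 (I = Mul(18, 24) = 432)
Pow(Add(D, Add(I, Function('C')(-49, m))), Rational(1, 2)) = Pow(Add(Rational(-16521, 1813), Add(432, Mul(8, Rational(31, 9)))), Rational(1, 2)) = Pow(Add(Rational(-16521, 1813), Add(432, Rational(248, 9))), Rational(1, 2)) = Pow(Add(Rational(-16521, 1813), Rational(4136, 9)), Rational(1, 2)) = Pow(Rational(7349879, 16317), Rational(1, 2)) = Mul(Rational(1, 777), Pow(271945523, Rational(1, 2)))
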